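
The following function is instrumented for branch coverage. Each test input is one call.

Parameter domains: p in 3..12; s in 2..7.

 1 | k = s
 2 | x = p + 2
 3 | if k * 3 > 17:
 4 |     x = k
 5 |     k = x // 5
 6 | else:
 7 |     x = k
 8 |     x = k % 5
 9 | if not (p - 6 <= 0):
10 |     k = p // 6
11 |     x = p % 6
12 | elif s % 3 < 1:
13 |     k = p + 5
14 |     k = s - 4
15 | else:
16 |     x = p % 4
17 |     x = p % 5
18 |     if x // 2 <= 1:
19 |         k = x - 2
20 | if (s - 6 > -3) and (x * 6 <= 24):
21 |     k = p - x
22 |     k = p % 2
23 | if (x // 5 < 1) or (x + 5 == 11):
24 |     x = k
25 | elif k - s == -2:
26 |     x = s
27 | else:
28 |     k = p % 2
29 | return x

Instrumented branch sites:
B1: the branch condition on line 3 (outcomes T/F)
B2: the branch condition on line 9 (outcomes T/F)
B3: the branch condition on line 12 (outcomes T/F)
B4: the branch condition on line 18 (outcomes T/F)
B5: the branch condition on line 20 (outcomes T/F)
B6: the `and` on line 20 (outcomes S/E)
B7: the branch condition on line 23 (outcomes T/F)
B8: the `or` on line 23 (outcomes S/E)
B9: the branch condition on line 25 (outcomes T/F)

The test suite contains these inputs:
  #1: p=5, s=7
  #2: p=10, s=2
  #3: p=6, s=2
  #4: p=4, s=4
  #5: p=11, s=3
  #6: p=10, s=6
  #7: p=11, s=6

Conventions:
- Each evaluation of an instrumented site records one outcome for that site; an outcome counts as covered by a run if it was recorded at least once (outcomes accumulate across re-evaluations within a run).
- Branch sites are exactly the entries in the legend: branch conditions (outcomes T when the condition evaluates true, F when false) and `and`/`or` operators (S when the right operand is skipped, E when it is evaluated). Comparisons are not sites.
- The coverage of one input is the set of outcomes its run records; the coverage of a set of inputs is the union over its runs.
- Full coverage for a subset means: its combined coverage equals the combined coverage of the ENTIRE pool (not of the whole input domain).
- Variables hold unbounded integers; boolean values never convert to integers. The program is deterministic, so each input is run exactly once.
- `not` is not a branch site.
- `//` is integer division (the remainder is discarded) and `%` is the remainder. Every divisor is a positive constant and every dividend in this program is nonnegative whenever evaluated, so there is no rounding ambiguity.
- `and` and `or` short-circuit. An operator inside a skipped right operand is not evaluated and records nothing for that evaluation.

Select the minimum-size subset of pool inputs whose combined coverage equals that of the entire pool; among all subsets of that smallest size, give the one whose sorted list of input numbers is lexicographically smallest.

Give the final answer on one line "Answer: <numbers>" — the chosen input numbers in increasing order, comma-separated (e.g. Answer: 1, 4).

input #1, p=5, s=7: events B1->T, B2->F, B3->F, B4->T, B6->E, B5->T, B8->S, B7->T; outcomes B1=T, B2=F, B3=F, B4=T, B5=T, B6=E, B7=T, B8=S
input #2, p=10, s=2: events B1->F, B2->T, B6->S, B5->F, B8->S, B7->T; outcomes B1=F, B2=T, B5=F, B6=S, B7=T, B8=S
input #3, p=6, s=2: events B1->F, B2->F, B3->F, B4->T, B6->S, B5->F, B8->S, B7->T; outcomes B1=F, B2=F, B3=F, B4=T, B5=F, B6=S, B7=T, B8=S
input #4, p=4, s=4: events B1->F, B2->F, B3->F, B4->F, B6->E, B5->T, B8->S, B7->T; outcomes B1=F, B2=F, B3=F, B4=F, B5=T, B6=E, B7=T, B8=S
input #5, p=11, s=3: events B1->F, B2->T, B6->S, B5->F, B8->E, B7->F, B9->T; outcomes B1=F, B2=T, B5=F, B6=S, B7=F, B8=E, B9=T
input #6, p=10, s=6: events B1->T, B2->T, B6->E, B5->T, B8->S, B7->T; outcomes B1=T, B2=T, B5=T, B6=E, B7=T, B8=S
input #7, p=11, s=6: events B1->T, B2->T, B6->E, B5->F, B8->E, B7->F, B9->F; outcomes B1=T, B2=T, B5=F, B6=E, B7=F, B8=E, B9=F
together the pool reaches 17 outcomes: B1=T, B1=F, B2=T, B2=F, B3=F, B4=T, B4=F, B5=T, B5=F, B6=S, B6=E, B7=T, B7=F, B8=S, B8=E, B9=T, B9=F
size 1 is not enough: best union over all size-1 subsets is 8/17
size 2 is not enough: best union over all size-2 subsets is 15/17
size 3 is not enough: best union over all size-3 subsets is 16/17
size 4: inputs {1, 4, 5, 7} cover all 17 outcomes, and no lexicographically smaller subset of this size does

Answer: 1, 4, 5, 7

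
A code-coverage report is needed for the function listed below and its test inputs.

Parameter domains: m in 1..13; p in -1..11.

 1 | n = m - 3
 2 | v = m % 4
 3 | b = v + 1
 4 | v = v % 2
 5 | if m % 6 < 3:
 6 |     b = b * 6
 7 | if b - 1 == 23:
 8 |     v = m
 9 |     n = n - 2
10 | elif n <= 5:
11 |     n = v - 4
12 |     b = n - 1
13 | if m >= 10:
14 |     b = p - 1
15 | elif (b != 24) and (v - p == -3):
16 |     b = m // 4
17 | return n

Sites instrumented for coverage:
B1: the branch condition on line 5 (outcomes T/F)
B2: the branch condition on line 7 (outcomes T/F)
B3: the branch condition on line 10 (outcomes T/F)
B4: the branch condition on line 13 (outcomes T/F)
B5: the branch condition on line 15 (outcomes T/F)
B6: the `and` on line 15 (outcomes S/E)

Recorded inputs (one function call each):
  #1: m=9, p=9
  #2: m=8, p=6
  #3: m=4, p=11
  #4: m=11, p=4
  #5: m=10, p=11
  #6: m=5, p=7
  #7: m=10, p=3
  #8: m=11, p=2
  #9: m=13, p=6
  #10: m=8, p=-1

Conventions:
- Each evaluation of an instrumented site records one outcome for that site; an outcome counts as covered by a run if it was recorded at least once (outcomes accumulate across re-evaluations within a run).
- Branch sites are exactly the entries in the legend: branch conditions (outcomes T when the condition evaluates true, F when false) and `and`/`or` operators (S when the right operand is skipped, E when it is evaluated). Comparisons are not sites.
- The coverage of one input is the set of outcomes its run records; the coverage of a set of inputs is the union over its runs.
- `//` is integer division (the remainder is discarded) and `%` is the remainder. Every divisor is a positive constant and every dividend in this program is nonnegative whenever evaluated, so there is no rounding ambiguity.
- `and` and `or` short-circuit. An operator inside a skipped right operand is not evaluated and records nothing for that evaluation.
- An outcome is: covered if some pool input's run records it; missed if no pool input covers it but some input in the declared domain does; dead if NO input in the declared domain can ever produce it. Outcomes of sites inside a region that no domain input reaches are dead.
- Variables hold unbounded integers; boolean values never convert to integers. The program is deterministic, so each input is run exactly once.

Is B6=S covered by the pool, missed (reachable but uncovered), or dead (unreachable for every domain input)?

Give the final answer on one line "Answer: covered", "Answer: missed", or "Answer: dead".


no pool input records B6=S
but domain input (m=7, p=-1) does record it -> reachable, so missed
Answer: missed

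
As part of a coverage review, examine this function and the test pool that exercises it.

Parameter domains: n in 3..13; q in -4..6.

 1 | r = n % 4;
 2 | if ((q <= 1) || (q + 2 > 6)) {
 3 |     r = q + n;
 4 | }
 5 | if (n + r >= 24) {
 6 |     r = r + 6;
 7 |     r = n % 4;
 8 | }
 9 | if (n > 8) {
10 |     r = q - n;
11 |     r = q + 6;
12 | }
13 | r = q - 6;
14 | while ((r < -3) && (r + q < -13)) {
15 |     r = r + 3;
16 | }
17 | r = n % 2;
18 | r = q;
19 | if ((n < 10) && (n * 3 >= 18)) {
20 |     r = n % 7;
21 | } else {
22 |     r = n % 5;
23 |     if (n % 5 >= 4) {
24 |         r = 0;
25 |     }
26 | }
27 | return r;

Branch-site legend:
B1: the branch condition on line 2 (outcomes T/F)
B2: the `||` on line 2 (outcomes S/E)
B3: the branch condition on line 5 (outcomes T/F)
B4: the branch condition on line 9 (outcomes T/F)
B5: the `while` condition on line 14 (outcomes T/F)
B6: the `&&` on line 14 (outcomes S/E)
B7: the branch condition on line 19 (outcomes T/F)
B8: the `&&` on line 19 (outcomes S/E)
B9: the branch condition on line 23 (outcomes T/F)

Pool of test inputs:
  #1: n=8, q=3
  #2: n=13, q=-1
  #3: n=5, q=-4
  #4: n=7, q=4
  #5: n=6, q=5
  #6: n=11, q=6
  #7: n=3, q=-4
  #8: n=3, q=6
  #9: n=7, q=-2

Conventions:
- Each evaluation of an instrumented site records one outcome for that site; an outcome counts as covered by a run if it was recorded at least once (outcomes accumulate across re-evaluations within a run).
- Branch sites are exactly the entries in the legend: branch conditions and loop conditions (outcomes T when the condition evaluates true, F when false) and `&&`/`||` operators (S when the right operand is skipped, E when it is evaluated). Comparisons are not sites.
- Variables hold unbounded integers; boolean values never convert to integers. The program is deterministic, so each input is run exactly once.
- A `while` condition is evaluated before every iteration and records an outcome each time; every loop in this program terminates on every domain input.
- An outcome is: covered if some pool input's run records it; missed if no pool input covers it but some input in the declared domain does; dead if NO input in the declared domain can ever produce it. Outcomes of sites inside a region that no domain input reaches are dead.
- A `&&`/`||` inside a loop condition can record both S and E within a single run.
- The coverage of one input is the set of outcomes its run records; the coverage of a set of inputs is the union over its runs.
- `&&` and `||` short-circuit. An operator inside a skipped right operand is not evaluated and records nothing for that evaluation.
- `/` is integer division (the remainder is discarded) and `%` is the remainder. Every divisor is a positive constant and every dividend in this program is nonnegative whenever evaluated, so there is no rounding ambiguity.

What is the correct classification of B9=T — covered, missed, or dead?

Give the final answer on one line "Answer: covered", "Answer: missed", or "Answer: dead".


no pool input records B9=T
but domain input (n=4, q=-4) does record it -> reachable, so missed
Answer: missed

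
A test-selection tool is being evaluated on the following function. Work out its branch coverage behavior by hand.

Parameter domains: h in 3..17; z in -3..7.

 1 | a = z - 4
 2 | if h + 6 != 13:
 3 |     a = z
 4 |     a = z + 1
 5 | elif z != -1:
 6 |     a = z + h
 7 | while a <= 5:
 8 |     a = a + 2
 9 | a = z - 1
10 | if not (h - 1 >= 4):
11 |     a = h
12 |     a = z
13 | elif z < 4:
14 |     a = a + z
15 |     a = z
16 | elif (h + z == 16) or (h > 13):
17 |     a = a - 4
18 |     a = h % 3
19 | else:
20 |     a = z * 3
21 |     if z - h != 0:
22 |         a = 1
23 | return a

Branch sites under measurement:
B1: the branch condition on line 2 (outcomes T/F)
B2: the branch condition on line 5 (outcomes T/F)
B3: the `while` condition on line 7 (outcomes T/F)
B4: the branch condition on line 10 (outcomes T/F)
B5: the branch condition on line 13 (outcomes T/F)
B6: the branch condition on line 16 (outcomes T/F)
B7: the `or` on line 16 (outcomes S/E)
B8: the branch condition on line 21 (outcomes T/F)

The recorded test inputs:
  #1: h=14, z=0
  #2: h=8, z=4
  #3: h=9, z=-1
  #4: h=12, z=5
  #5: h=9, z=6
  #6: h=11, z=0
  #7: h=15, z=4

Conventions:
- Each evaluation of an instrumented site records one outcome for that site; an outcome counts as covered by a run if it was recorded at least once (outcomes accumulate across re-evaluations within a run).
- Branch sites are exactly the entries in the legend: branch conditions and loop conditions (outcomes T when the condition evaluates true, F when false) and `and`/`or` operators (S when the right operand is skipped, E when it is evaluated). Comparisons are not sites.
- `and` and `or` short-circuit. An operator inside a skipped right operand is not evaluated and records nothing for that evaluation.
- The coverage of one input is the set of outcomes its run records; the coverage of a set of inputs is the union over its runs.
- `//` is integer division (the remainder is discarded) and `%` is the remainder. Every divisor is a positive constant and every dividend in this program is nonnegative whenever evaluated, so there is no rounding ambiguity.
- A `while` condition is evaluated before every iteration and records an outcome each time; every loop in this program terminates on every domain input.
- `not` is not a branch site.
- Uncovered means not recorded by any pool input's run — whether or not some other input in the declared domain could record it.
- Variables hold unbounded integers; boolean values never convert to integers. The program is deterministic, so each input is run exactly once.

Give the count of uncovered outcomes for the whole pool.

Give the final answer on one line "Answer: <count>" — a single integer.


run #1 (h=14, z=0) records B1=T, B3=T, B3=F, B4=F, B5=T
run #2 (h=8, z=4) records B1=T, B3=T, B3=F, B4=F, B5=F, B6=F, B7=E, B8=T
run #3 (h=9, z=-1) records B1=T, B3=T, B3=F, B4=F, B5=T
run #4 (h=12, z=5) records B1=T, B3=F, B4=F, B5=F, B6=F, B7=E, B8=T
run #5 (h=9, z=6) records B1=T, B3=F, B4=F, B5=F, B6=F, B7=E, B8=T
run #6 (h=11, z=0) records B1=T, B3=T, B3=F, B4=F, B5=T
run #7 (h=15, z=4) records B1=T, B3=T, B3=F, B4=F, B5=F, B6=T, B7=E
union over the pool: B1=T, B3=T, B3=F, B4=F, B5=T, B5=F, B6=T, B6=F, B7=E, B8=T
uncovered (6 of 16): B1=F, B2=T, B2=F, B4=T, B7=S, B8=F
Answer: 6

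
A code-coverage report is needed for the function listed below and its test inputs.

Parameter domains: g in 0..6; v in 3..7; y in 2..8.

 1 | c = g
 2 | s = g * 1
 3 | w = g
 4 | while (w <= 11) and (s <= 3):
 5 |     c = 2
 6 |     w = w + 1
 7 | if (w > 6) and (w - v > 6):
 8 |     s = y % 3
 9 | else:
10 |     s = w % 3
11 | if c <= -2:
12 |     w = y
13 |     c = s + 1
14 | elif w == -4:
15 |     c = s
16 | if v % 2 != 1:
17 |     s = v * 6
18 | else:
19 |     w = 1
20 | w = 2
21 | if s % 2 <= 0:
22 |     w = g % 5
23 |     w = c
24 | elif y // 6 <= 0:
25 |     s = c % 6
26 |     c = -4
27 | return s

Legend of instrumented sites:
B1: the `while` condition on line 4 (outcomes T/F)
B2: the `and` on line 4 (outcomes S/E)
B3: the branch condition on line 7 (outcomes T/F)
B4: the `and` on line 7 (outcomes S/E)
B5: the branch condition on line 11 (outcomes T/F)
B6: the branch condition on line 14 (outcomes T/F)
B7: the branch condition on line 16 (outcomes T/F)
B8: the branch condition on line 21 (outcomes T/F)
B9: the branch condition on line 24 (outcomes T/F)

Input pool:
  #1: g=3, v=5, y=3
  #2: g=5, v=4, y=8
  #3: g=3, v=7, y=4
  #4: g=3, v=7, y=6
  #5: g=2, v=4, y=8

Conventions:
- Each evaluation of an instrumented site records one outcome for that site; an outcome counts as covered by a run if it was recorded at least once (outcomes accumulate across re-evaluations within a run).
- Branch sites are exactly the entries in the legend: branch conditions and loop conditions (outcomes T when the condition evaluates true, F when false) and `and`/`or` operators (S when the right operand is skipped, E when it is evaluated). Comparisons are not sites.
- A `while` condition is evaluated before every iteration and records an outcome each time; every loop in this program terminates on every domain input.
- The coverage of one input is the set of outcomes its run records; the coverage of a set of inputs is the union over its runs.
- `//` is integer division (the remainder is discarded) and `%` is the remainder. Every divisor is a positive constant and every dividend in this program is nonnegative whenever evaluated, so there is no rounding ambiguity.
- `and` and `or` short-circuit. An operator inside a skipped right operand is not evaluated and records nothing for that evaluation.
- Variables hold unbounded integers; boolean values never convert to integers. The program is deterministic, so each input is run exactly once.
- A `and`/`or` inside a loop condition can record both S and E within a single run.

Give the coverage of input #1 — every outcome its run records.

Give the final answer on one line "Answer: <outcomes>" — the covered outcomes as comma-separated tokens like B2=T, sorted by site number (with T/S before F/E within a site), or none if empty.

Running input #1 (g=3, v=5, y=3), event by event:
  B2->E, B1->T, B2->E, B1->T, B2->E, B1->T, B2->E, B1->T, B2->E, B1->T
  B2->E, B1->T, B2->E, B1->T, B2->E, B1->T, B2->E, B1->T, B2->S, B1->F
  B4->E, B3->T, B5->F, B6->F, B7->F, B8->T
collecting distinct outcomes: B1=T, B1=F, B2=S, B2=E, B3=T, B4=E, B5=F, B6=F, B7=F, B8=T

Answer: B1=T, B1=F, B2=S, B2=E, B3=T, B4=E, B5=F, B6=F, B7=F, B8=T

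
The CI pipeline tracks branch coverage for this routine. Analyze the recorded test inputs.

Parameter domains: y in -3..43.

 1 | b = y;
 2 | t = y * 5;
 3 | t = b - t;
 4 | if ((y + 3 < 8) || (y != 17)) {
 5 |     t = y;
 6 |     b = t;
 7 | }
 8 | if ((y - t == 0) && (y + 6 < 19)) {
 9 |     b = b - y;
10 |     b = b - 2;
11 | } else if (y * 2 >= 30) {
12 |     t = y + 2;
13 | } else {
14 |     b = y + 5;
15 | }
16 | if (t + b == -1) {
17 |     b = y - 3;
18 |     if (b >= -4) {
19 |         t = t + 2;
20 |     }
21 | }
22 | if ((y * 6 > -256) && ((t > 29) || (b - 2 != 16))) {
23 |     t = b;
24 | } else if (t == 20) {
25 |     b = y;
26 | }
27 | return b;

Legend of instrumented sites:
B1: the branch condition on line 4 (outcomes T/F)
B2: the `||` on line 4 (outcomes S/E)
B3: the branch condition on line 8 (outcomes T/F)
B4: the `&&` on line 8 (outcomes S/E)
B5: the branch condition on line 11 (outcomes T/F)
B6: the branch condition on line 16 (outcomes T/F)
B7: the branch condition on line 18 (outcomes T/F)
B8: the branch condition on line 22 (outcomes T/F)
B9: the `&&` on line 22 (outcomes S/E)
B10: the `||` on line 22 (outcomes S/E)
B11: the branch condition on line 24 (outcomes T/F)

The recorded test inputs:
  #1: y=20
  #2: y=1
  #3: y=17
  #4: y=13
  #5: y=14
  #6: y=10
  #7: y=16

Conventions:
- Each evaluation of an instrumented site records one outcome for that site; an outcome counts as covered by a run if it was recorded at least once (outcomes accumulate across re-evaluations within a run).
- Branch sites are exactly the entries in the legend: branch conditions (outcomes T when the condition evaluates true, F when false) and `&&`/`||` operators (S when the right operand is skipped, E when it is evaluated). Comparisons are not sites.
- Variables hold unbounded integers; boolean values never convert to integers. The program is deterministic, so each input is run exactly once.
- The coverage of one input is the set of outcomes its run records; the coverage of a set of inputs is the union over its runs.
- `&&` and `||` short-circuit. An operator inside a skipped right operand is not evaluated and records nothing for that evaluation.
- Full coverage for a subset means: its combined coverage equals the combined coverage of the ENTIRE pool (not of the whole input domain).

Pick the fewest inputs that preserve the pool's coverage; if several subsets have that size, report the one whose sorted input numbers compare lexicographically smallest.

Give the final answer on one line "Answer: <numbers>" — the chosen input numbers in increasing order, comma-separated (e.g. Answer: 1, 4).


input #1 (y=20): events B2->E, B1->T, B4->E, B3->F, B5->T, B6->F, B9->E, B10->E, B8->T; covers B1=T, B2=E, B3=F, B4=E, B5=T, B6=F, B8=T, B9=E, B10=E
input #2 (y=1): events B2->S, B1->T, B4->E, B3->T, B6->T, B7->T, B9->E, B10->E, B8->T; covers B1=T, B2=S, B3=T, B4=E, B6=T, B7=T, B8=T, B9=E, B10=E
input #3 (y=17): events B2->E, B1->F, B4->S, B3->F, B5->T, B6->F, B9->E, B10->E, B8->T; covers B1=F, B2=E, B3=F, B4=S, B5=T, B6=F, B8=T, B9=E, B10=E
input #4 (y=13): events B2->E, B1->T, B4->E, B3->F, B5->F, B6->F, B9->E, B10->E, B8->F, B11->F; covers B1=T, B2=E, B3=F, B4=E, B5=F, B6=F, B8=F, B9=E, B10=E, B11=F
input #5 (y=14): events B2->E, B1->T, B4->E, B3->F, B5->F, B6->F, B9->E, B10->E, B8->T; covers B1=T, B2=E, B3=F, B4=E, B5=F, B6=F, B8=T, B9=E, B10=E
input #6 (y=10): events B2->E, B1->T, B4->E, B3->T, B6->F, B9->E, B10->E, B8->T; covers B1=T, B2=E, B3=T, B4=E, B6=F, B8=T, B9=E, B10=E
input #7 (y=16): events B2->E, B1->T, B4->E, B3->F, B5->T, B6->F, B9->E, B10->E, B8->T; covers B1=T, B2=E, B3=F, B4=E, B5=T, B6=F, B8=T, B9=E, B10=E
pool-wide coverage (18 outcomes): B1=T, B1=F, B2=S, B2=E, B3=T, B3=F, B4=S, B4=E, B5=T, B5=F, B6=T, B6=F, B7=T, B8=T, B8=F, B9=E, B10=E, B11=F
size 1 is not enough: best union over all size-1 subsets is 10/18
size 2 is not enough: best union over all size-2 subsets is 15/18
the canonical winner is {2, 3, 4}: size 3, full 18-outcome coverage, earliest index list among size-3 covers
Answer: 2, 3, 4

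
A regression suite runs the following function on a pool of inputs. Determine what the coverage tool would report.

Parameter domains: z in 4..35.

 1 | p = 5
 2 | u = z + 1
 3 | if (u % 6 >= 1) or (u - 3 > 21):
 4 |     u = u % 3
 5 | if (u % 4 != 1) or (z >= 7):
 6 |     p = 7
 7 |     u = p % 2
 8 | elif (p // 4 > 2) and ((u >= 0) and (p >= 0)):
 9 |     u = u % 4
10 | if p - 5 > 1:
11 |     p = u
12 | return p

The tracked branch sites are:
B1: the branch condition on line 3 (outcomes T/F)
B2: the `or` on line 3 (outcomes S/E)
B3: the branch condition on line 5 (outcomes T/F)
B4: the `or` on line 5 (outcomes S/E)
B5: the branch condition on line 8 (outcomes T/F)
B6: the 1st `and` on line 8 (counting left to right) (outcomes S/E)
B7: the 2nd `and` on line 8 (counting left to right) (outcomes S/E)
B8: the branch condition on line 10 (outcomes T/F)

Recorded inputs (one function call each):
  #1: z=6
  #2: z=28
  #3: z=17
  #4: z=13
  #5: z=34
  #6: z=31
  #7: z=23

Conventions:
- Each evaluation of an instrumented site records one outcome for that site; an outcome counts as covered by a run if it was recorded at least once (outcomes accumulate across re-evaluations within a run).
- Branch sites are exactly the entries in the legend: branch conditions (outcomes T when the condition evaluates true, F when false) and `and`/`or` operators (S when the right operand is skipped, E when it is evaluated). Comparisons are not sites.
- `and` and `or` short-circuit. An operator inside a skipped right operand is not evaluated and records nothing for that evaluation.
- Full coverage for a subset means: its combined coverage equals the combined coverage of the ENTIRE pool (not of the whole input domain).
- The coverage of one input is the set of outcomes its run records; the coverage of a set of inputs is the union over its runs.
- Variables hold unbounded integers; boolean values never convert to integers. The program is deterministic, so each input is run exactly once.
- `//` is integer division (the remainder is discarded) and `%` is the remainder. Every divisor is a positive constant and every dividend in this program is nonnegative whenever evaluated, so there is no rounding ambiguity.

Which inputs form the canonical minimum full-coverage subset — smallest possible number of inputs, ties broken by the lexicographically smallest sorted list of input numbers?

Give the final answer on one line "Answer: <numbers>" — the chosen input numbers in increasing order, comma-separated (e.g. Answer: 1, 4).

run #1 (z=6) runs B2->S, B1->T, B4->E, B3->F, B6->S, B5->F, B8->F; records B1=T, B2=S, B3=F, B4=E, B5=F, B6=S, B8=F
run #2 (z=28) runs B2->S, B1->T, B4->S, B3->T, B8->T; records B1=T, B2=S, B3=T, B4=S, B8=T
run #3 (z=17) runs B2->E, B1->F, B4->S, B3->T, B8->T; records B1=F, B2=E, B3=T, B4=S, B8=T
run #4 (z=13) runs B2->S, B1->T, B4->S, B3->T, B8->T; records B1=T, B2=S, B3=T, B4=S, B8=T
run #5 (z=34) runs B2->S, B1->T, B4->S, B3->T, B8->T; records B1=T, B2=S, B3=T, B4=S, B8=T
run #6 (z=31) runs B2->S, B1->T, B4->S, B3->T, B8->T; records B1=T, B2=S, B3=T, B4=S, B8=T
run #7 (z=23) runs B2->E, B1->F, B4->S, B3->T, B8->T; records B1=F, B2=E, B3=T, B4=S, B8=T
pool-wide coverage (12 outcomes): B1=T, B1=F, B2=S, B2=E, B3=T, B3=F, B4=S, B4=E, B5=F, B6=S, B8=T, B8=F
checked all size-1 subsets: none covers 12 outcomes (max 7/12)
at size 2, {1, 3} reaches all 12 outcomes; every lexicographically earlier size-2 subset fails

Answer: 1, 3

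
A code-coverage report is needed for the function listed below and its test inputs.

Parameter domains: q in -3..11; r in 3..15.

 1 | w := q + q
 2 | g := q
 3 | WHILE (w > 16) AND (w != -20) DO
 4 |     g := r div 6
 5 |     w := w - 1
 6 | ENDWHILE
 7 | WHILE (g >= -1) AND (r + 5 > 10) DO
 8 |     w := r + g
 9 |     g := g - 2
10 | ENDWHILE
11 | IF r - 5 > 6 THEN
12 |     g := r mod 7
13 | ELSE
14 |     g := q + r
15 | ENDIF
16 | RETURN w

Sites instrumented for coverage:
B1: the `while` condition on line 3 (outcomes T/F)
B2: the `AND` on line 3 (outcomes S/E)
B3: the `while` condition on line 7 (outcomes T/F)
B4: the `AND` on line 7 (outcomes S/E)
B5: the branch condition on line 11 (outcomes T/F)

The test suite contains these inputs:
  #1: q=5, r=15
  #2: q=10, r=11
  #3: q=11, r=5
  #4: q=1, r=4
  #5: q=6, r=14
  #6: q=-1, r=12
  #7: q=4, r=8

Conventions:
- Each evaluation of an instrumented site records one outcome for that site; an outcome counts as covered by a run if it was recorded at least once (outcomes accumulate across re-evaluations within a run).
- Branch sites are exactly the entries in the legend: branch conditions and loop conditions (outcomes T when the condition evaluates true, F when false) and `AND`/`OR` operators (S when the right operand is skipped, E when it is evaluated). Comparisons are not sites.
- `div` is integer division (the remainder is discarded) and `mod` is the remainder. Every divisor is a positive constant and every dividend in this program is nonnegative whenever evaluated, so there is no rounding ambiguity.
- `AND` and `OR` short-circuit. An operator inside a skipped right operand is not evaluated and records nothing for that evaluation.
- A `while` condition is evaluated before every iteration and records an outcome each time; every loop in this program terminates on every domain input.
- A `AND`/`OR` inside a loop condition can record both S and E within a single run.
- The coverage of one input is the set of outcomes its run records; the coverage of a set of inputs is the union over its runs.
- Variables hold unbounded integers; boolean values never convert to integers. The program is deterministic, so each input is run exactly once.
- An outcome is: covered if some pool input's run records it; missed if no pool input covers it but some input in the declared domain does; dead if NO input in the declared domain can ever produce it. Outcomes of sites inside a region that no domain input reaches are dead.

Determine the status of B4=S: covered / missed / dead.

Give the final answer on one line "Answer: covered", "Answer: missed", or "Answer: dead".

B4=S is recorded by pool input(s) 1, 2, 5, 6, 7 -> covered

Answer: covered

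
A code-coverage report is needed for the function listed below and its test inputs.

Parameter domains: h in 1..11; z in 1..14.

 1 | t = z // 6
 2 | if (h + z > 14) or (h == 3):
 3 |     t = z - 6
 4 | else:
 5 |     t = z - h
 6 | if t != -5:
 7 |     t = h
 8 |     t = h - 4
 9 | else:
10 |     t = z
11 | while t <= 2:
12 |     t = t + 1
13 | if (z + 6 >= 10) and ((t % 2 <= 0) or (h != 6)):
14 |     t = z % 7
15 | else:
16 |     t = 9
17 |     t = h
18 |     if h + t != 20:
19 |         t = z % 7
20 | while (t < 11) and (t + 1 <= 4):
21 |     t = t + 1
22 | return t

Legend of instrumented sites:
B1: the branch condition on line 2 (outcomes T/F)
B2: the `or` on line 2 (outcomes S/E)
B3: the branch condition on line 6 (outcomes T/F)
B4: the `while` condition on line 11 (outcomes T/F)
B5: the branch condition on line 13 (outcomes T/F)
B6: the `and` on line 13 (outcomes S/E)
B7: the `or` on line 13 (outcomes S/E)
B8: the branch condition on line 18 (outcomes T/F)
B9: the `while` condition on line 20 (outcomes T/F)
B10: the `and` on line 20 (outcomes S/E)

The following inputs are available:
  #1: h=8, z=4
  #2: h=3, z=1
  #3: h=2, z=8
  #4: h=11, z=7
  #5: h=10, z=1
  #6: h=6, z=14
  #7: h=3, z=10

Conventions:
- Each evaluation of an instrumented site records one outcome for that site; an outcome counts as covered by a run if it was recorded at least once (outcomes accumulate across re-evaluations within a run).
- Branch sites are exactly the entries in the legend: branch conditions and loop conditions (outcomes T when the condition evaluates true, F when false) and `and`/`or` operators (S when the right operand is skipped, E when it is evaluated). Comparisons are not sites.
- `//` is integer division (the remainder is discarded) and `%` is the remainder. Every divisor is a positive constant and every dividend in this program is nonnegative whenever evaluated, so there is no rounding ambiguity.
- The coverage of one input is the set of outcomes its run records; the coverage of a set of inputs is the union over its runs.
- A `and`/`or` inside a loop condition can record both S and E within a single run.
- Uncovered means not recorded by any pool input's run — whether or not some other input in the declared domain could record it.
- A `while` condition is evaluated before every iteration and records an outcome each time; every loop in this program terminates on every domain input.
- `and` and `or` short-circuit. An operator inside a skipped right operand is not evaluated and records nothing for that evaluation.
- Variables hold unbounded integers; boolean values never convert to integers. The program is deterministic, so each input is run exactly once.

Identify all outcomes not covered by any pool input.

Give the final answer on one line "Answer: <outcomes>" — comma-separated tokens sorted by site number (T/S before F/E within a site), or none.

#1 (h=8, z=4) -> B2->E, B1->F, B3->T, B4->F, B6->E, B7->S, B5->T, B10->E, B9->F; covered: B1=F, B2=E, B3=T, B4=F, B5=T, B6=E, B7=S, B9=F, B10=E
#2 (h=3, z=1) -> B2->E, B1->T, B3->F, B4->T, B4->T, B4->F, B6->S, B5->F, B8->T, B10->E, B9->T, B10->E, B9->T, B10->E, ...; covered: B1=T, B2=E, B3=F, B4=T, B4=F, B5=F, B6=S, B8=T, B9=T, B9=F, B10=E
#3 (h=2, z=8) -> B2->E, B1->F, B3->T, B4->T, B4->T, B4->T, B4->T, B4->T, B4->F, B6->E, B7->E, B5->T, B10->E, B9->T, ...; covered: B1=F, B2=E, B3=T, B4=T, B4=F, B5=T, B6=E, B7=E, B9=T, B9=F, B10=E
#4 (h=11, z=7) -> B2->S, B1->T, B3->T, B4->F, B6->E, B7->E, B5->T, B10->E, B9->T, B10->E, B9->T, B10->E, B9->T, B10->E, ...; covered: B1=T, B2=S, B3=T, B4=F, B5=T, B6=E, B7=E, B9=T, B9=F, B10=E
#5 (h=10, z=1) -> B2->E, B1->F, B3->T, B4->F, B6->S, B5->F, B8->F, B10->E, B9->F; covered: B1=F, B2=E, B3=T, B4=F, B5=F, B6=S, B8=F, B9=F, B10=E
#6 (h=6, z=14) -> B2->S, B1->T, B3->T, B4->T, B4->F, B6->E, B7->E, B5->F, B8->T, B10->E, B9->T, B10->E, B9->T, B10->E, ...; covered: B1=T, B2=S, B3=T, B4=T, B4=F, B5=F, B6=E, B7=E, B8=T, B9=T, B9=F, B10=E
#7 (h=3, z=10) -> B2->E, B1->T, B3->T, B4->T, B4->T, B4->T, B4->T, B4->F, B6->E, B7->E, B5->T, B10->E, B9->T, B10->E, ...; covered: B1=T, B2=E, B3=T, B4=T, B4=F, B5=T, B6=E, B7=E, B9=T, B9=F, B10=E
union over the pool: B1=T, B1=F, B2=S, B2=E, B3=T, B3=F, B4=T, B4=F, B5=T, B5=F, B6=S, B6=E, B7=S, B7=E, B8=T, B8=F, B9=T, B9=F, B10=E
uncovered (1 of 20): B10=S

Answer: B10=S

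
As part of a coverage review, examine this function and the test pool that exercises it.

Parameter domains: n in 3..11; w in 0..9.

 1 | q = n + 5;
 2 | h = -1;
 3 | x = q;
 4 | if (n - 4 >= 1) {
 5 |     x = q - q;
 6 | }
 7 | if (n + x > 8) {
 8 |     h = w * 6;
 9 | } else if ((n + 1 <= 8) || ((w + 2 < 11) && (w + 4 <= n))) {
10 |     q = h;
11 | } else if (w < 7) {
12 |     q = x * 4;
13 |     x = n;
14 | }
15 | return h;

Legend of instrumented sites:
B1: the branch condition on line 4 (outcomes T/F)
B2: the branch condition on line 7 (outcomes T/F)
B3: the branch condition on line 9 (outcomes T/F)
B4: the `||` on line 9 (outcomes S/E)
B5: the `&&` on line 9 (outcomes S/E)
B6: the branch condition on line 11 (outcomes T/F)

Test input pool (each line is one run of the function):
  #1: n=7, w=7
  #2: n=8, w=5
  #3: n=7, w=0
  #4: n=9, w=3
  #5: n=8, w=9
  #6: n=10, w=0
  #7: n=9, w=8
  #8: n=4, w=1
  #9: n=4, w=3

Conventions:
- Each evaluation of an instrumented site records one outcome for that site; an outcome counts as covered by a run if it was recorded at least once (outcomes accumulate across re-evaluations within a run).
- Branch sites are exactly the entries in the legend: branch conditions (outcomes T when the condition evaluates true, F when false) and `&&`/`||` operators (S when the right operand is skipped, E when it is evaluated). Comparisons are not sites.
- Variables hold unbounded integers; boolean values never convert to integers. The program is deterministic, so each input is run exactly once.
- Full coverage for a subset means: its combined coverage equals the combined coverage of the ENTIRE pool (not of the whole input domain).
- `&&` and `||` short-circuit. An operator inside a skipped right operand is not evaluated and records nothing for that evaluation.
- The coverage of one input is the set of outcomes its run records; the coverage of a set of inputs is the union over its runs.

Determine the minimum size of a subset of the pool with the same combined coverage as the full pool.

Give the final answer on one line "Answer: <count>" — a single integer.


run #1 (n=7, w=7) runs B1->T, B2->F, B4->S, B3->T; records B1=T, B2=F, B3=T, B4=S
run #2 (n=8, w=5) runs B1->T, B2->F, B4->E, B5->E, B3->F, B6->T; records B1=T, B2=F, B3=F, B4=E, B5=E, B6=T
run #3 (n=7, w=0) runs B1->T, B2->F, B4->S, B3->T; records B1=T, B2=F, B3=T, B4=S
run #4 (n=9, w=3) runs B1->T, B2->T; records B1=T, B2=T
run #5 (n=8, w=9) runs B1->T, B2->F, B4->E, B5->S, B3->F, B6->F; records B1=T, B2=F, B3=F, B4=E, B5=S, B6=F
run #6 (n=10, w=0) runs B1->T, B2->T; records B1=T, B2=T
run #7 (n=9, w=8) runs B1->T, B2->T; records B1=T, B2=T
run #8 (n=4, w=1) runs B1->F, B2->T; records B1=F, B2=T
run #9 (n=4, w=3) runs B1->F, B2->T; records B1=F, B2=T
pool-wide coverage (12 outcomes): B1=T, B1=F, B2=T, B2=F, B3=T, B3=F, B4=S, B4=E, B5=S, B5=E, B6=T, B6=F
every size-1 subset falls short of the 12 outcomes (best: 6/12)
every size-2 subset falls short of the 12 outcomes (best: 8/12)
every size-3 subset falls short of the 12 outcomes (best: 10/12)
size 4: inputs {1, 2, 5, 8} cover all 12 outcomes, and no lexicographically smaller subset of this size does
Answer: 4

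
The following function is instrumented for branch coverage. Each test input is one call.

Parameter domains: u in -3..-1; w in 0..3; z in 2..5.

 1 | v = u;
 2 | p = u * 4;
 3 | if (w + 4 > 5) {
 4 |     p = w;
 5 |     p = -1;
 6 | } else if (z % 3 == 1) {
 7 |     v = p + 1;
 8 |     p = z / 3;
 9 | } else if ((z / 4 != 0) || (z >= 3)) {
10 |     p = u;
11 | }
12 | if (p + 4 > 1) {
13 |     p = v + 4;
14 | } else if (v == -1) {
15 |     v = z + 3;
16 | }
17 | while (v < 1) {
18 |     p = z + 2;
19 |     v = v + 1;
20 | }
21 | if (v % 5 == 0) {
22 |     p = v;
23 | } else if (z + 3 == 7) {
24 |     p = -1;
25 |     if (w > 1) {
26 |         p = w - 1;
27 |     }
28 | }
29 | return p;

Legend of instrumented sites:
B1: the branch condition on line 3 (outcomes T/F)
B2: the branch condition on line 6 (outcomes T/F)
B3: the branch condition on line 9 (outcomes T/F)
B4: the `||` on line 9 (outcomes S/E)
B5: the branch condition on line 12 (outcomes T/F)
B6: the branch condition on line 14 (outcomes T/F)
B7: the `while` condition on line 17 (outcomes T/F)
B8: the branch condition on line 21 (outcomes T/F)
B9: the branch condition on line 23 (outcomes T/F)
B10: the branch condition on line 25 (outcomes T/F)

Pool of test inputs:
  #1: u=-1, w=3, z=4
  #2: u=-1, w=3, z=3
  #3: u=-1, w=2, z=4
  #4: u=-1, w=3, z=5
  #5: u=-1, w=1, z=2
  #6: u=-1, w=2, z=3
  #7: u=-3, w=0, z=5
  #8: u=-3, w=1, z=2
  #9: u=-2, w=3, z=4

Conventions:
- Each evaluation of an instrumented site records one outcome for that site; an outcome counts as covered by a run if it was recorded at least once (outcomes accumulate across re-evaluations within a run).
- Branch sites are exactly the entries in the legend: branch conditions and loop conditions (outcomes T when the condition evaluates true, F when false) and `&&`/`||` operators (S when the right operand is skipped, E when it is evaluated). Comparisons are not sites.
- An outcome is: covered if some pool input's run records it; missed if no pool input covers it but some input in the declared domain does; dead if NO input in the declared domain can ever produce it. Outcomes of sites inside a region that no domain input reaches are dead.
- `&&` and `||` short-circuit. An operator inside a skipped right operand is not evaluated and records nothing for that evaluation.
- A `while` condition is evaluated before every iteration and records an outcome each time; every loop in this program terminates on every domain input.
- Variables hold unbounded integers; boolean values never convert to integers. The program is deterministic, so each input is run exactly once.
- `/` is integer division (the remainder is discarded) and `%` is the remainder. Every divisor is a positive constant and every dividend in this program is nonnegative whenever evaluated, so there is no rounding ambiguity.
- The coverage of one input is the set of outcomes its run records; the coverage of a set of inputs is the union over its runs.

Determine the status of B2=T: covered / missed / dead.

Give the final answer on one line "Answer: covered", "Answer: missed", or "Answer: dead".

no pool input records B2=T
but domain input (u=-3, w=0, z=4) does record it -> reachable, so missed

Answer: missed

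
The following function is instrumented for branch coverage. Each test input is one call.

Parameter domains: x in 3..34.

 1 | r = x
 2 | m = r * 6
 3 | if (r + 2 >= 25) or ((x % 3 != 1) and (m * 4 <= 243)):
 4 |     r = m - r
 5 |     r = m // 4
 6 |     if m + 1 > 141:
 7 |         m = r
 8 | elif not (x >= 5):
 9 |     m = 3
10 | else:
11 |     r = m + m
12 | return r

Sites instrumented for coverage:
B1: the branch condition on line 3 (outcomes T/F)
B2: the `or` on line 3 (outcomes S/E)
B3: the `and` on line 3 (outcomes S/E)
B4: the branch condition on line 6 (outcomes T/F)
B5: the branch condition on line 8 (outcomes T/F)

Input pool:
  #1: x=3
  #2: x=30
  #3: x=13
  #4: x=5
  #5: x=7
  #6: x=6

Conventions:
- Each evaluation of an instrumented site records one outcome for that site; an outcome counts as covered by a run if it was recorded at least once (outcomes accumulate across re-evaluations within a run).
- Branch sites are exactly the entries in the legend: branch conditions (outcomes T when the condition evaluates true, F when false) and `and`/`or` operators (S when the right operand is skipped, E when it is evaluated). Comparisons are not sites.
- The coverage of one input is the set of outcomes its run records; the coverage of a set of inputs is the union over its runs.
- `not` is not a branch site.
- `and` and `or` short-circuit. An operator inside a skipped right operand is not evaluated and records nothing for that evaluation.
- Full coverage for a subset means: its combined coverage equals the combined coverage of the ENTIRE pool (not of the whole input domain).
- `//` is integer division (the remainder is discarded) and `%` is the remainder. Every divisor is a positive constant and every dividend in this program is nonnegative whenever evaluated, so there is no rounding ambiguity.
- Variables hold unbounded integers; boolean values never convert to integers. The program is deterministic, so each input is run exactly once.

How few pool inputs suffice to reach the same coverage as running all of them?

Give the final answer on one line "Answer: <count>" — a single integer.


input #1 (x=3): events B2->E, B3->E, B1->T, B4->F; covers B1=T, B2=E, B3=E, B4=F
input #2 (x=30): events B2->S, B1->T, B4->T; covers B1=T, B2=S, B4=T
input #3 (x=13): events B2->E, B3->S, B1->F, B5->F; covers B1=F, B2=E, B3=S, B5=F
input #4 (x=5): events B2->E, B3->E, B1->T, B4->F; covers B1=T, B2=E, B3=E, B4=F
input #5 (x=7): events B2->E, B3->S, B1->F, B5->F; covers B1=F, B2=E, B3=S, B5=F
input #6 (x=6): events B2->E, B3->E, B1->T, B4->F; covers B1=T, B2=E, B3=E, B4=F
together the pool reaches 9 outcomes: B1=T, B1=F, B2=S, B2=E, B3=S, B3=E, B4=T, B4=F, B5=F
every size-1 subset falls short of the 9 outcomes (best: 4/9)
every size-2 subset falls short of the 9 outcomes (best: 7/9)
inputs {1, 2, 3} (size 3) cover everything; no size-3 subset with a lexicographically smaller index list covers all 9
Answer: 3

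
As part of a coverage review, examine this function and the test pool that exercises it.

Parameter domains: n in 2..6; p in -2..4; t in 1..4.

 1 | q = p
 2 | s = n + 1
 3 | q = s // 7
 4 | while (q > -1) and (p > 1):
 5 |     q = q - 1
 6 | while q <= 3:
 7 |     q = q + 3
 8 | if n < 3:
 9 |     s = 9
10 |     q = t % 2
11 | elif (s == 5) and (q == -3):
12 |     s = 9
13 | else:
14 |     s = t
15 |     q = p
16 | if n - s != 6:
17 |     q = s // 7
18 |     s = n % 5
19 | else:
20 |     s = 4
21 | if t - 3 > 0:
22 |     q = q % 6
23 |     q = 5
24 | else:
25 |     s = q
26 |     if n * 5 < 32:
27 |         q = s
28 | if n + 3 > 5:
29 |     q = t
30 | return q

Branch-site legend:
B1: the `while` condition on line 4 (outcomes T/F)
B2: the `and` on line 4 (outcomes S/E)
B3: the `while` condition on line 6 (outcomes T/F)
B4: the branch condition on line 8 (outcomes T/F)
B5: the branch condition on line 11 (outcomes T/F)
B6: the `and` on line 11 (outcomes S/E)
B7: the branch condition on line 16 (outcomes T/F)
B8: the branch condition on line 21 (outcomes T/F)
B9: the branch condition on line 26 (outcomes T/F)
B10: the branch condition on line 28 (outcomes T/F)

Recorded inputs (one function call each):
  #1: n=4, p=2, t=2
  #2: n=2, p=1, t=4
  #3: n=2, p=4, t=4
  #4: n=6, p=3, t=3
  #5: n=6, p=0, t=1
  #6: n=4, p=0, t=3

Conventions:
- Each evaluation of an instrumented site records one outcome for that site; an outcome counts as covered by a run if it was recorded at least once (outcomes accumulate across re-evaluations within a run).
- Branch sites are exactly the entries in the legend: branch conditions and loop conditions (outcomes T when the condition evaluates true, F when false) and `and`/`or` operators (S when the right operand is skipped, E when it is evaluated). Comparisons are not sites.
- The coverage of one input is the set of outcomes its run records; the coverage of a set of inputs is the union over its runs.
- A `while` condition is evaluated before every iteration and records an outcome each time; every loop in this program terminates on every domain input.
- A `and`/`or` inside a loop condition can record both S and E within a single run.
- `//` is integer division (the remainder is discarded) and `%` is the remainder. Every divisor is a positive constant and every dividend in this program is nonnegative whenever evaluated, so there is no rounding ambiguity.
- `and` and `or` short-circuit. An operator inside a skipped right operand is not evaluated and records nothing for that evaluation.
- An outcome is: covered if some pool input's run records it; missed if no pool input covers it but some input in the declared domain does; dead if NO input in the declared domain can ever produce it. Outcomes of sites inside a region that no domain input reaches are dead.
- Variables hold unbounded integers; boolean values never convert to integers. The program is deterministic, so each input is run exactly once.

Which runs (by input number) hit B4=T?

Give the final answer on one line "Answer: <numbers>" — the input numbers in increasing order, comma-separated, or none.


input #1 (n=4, p=2, t=2): does not record B4=T
input #2 (n=2, p=1, t=4): records B4=T
input #3 (n=2, p=4, t=4): records B4=T
input #4 (n=6, p=3, t=3): does not record B4=T
input #5 (n=6, p=0, t=1): does not record B4=T
input #6 (n=4, p=0, t=3): does not record B4=T
Answer: 2, 3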